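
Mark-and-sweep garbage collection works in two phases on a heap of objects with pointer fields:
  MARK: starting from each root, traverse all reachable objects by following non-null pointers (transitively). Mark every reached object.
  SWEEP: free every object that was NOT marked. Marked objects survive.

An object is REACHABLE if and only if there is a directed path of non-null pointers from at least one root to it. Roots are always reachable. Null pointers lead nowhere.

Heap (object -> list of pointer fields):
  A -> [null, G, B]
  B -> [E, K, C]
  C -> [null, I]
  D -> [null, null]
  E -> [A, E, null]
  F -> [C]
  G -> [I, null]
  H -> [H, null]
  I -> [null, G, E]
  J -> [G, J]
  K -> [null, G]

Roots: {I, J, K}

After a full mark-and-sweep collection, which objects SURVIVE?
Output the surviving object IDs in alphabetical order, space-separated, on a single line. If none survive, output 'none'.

Roots: I J K
Mark I: refs=null G E, marked=I
Mark J: refs=G J, marked=I J
Mark K: refs=null G, marked=I J K
Mark G: refs=I null, marked=G I J K
Mark E: refs=A E null, marked=E G I J K
Mark A: refs=null G B, marked=A E G I J K
Mark B: refs=E K C, marked=A B E G I J K
Mark C: refs=null I, marked=A B C E G I J K
Unmarked (collected): D F H

Answer: A B C E G I J K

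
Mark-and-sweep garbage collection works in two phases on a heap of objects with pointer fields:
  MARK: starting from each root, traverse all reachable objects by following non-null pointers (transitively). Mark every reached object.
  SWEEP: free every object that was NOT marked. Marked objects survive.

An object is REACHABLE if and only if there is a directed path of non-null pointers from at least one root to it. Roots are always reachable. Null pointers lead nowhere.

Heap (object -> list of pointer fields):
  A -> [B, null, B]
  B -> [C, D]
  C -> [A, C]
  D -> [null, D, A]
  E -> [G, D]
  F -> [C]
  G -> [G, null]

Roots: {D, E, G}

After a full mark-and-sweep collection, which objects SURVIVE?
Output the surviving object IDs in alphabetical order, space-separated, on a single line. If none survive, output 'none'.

Answer: A B C D E G

Derivation:
Roots: D E G
Mark D: refs=null D A, marked=D
Mark E: refs=G D, marked=D E
Mark G: refs=G null, marked=D E G
Mark A: refs=B null B, marked=A D E G
Mark B: refs=C D, marked=A B D E G
Mark C: refs=A C, marked=A B C D E G
Unmarked (collected): F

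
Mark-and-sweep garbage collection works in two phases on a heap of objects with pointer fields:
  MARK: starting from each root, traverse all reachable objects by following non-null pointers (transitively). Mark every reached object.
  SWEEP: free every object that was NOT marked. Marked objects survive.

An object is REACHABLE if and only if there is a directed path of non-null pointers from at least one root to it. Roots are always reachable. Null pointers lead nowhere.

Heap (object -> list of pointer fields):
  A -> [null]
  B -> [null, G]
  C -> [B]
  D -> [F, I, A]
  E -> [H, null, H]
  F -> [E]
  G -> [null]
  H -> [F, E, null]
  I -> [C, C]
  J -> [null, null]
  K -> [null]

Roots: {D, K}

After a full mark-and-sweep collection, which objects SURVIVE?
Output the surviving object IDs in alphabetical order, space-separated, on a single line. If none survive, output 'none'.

Answer: A B C D E F G H I K

Derivation:
Roots: D K
Mark D: refs=F I A, marked=D
Mark K: refs=null, marked=D K
Mark F: refs=E, marked=D F K
Mark I: refs=C C, marked=D F I K
Mark A: refs=null, marked=A D F I K
Mark E: refs=H null H, marked=A D E F I K
Mark C: refs=B, marked=A C D E F I K
Mark H: refs=F E null, marked=A C D E F H I K
Mark B: refs=null G, marked=A B C D E F H I K
Mark G: refs=null, marked=A B C D E F G H I K
Unmarked (collected): J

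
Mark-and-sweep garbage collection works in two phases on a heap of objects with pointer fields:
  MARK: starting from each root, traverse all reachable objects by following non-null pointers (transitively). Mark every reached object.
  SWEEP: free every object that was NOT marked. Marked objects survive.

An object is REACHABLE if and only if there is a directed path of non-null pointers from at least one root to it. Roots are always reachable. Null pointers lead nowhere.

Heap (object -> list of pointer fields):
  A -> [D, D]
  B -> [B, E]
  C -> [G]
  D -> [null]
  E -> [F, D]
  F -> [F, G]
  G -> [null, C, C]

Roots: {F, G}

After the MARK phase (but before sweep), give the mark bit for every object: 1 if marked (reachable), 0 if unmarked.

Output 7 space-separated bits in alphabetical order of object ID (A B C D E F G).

Answer: 0 0 1 0 0 1 1

Derivation:
Roots: F G
Mark F: refs=F G, marked=F
Mark G: refs=null C C, marked=F G
Mark C: refs=G, marked=C F G
Unmarked (collected): A B D E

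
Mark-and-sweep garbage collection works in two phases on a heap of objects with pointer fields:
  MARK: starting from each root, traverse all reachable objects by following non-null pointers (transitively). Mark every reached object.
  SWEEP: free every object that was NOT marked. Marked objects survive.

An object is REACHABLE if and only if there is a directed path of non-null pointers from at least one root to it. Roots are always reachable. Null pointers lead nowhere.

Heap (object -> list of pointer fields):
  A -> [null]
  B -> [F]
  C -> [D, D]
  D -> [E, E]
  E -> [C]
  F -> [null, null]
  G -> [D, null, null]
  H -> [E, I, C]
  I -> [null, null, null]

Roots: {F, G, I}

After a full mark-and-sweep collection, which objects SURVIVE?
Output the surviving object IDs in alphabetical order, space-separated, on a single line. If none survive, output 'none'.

Answer: C D E F G I

Derivation:
Roots: F G I
Mark F: refs=null null, marked=F
Mark G: refs=D null null, marked=F G
Mark I: refs=null null null, marked=F G I
Mark D: refs=E E, marked=D F G I
Mark E: refs=C, marked=D E F G I
Mark C: refs=D D, marked=C D E F G I
Unmarked (collected): A B H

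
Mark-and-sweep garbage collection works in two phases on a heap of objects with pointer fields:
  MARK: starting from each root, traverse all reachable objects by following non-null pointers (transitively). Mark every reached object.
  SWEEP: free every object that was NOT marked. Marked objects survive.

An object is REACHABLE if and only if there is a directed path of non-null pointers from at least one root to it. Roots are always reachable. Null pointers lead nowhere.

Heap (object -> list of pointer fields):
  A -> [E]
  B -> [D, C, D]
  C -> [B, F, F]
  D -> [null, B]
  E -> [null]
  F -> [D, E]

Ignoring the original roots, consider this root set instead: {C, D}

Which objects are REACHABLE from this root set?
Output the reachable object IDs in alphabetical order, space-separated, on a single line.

Roots: C D
Mark C: refs=B F F, marked=C
Mark D: refs=null B, marked=C D
Mark B: refs=D C D, marked=B C D
Mark F: refs=D E, marked=B C D F
Mark E: refs=null, marked=B C D E F
Unmarked (collected): A

Answer: B C D E F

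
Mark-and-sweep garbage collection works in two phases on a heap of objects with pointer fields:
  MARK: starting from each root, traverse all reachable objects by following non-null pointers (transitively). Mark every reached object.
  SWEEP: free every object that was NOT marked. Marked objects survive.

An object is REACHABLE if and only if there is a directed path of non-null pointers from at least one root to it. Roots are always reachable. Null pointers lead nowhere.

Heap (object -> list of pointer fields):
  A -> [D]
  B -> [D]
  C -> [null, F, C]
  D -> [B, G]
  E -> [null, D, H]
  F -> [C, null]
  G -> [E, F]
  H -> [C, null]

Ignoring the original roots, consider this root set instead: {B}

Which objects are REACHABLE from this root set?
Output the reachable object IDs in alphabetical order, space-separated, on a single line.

Roots: B
Mark B: refs=D, marked=B
Mark D: refs=B G, marked=B D
Mark G: refs=E F, marked=B D G
Mark E: refs=null D H, marked=B D E G
Mark F: refs=C null, marked=B D E F G
Mark H: refs=C null, marked=B D E F G H
Mark C: refs=null F C, marked=B C D E F G H
Unmarked (collected): A

Answer: B C D E F G H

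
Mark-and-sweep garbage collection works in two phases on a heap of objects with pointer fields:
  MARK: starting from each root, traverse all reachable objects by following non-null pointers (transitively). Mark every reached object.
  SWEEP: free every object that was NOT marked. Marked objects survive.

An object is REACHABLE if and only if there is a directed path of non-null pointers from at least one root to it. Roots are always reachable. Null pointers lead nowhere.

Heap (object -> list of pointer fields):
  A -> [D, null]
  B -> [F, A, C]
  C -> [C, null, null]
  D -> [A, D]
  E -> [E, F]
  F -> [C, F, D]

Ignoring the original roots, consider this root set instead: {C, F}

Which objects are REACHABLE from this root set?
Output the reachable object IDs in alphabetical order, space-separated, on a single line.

Roots: C F
Mark C: refs=C null null, marked=C
Mark F: refs=C F D, marked=C F
Mark D: refs=A D, marked=C D F
Mark A: refs=D null, marked=A C D F
Unmarked (collected): B E

Answer: A C D F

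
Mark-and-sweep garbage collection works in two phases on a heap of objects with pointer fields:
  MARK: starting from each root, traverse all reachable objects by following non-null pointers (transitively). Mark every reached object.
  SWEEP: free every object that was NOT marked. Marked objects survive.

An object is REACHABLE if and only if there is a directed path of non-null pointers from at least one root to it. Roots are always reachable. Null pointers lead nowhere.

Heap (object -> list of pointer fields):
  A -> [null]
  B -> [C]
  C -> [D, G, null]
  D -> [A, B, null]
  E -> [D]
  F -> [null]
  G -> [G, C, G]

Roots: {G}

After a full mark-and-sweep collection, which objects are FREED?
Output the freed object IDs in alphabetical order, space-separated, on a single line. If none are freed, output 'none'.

Answer: E F

Derivation:
Roots: G
Mark G: refs=G C G, marked=G
Mark C: refs=D G null, marked=C G
Mark D: refs=A B null, marked=C D G
Mark A: refs=null, marked=A C D G
Mark B: refs=C, marked=A B C D G
Unmarked (collected): E F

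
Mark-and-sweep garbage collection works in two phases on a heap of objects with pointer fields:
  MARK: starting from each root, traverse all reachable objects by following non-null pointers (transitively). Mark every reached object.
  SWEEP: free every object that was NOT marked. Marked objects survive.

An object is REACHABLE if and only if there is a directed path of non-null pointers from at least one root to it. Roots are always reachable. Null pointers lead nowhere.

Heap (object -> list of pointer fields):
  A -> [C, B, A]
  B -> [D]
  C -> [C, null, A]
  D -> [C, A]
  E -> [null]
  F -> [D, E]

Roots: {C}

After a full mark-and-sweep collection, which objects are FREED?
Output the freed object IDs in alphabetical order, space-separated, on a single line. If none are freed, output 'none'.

Answer: E F

Derivation:
Roots: C
Mark C: refs=C null A, marked=C
Mark A: refs=C B A, marked=A C
Mark B: refs=D, marked=A B C
Mark D: refs=C A, marked=A B C D
Unmarked (collected): E F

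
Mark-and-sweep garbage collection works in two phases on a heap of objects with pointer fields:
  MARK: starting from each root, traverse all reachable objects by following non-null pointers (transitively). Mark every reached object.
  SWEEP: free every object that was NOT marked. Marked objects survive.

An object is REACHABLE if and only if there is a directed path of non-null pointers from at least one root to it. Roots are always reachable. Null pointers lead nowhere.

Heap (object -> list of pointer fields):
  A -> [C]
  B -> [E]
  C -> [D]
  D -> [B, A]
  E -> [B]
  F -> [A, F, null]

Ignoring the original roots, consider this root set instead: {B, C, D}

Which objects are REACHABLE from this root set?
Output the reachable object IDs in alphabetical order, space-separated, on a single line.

Roots: B C D
Mark B: refs=E, marked=B
Mark C: refs=D, marked=B C
Mark D: refs=B A, marked=B C D
Mark E: refs=B, marked=B C D E
Mark A: refs=C, marked=A B C D E
Unmarked (collected): F

Answer: A B C D E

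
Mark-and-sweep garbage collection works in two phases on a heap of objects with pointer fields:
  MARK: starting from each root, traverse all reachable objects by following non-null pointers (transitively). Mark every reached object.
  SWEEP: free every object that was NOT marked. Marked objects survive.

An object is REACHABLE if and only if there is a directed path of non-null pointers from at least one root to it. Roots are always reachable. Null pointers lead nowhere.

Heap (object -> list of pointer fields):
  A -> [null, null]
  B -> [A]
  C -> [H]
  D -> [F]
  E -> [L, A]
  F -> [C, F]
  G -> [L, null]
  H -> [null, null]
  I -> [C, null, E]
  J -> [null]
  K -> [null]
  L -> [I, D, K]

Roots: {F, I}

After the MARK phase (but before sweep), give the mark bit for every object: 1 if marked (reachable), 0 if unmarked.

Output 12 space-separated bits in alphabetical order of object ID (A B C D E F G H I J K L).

Roots: F I
Mark F: refs=C F, marked=F
Mark I: refs=C null E, marked=F I
Mark C: refs=H, marked=C F I
Mark E: refs=L A, marked=C E F I
Mark H: refs=null null, marked=C E F H I
Mark L: refs=I D K, marked=C E F H I L
Mark A: refs=null null, marked=A C E F H I L
Mark D: refs=F, marked=A C D E F H I L
Mark K: refs=null, marked=A C D E F H I K L
Unmarked (collected): B G J

Answer: 1 0 1 1 1 1 0 1 1 0 1 1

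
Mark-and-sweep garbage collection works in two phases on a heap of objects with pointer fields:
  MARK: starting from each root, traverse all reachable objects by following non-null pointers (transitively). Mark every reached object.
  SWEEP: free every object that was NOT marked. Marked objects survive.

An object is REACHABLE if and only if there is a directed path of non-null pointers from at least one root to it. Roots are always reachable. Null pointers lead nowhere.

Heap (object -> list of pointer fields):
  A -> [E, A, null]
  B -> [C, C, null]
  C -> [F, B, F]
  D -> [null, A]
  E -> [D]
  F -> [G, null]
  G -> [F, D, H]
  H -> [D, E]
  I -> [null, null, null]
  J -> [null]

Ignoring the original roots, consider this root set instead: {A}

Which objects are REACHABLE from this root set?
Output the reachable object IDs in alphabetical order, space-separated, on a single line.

Roots: A
Mark A: refs=E A null, marked=A
Mark E: refs=D, marked=A E
Mark D: refs=null A, marked=A D E
Unmarked (collected): B C F G H I J

Answer: A D E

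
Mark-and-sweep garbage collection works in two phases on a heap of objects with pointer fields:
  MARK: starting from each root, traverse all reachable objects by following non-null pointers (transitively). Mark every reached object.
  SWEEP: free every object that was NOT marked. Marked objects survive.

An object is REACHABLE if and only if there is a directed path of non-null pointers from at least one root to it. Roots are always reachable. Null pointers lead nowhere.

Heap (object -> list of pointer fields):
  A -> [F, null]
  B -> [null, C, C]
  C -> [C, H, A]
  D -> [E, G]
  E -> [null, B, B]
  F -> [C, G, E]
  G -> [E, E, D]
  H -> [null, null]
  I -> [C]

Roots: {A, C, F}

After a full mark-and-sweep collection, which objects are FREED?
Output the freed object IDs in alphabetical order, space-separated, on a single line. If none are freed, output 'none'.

Roots: A C F
Mark A: refs=F null, marked=A
Mark C: refs=C H A, marked=A C
Mark F: refs=C G E, marked=A C F
Mark H: refs=null null, marked=A C F H
Mark G: refs=E E D, marked=A C F G H
Mark E: refs=null B B, marked=A C E F G H
Mark D: refs=E G, marked=A C D E F G H
Mark B: refs=null C C, marked=A B C D E F G H
Unmarked (collected): I

Answer: I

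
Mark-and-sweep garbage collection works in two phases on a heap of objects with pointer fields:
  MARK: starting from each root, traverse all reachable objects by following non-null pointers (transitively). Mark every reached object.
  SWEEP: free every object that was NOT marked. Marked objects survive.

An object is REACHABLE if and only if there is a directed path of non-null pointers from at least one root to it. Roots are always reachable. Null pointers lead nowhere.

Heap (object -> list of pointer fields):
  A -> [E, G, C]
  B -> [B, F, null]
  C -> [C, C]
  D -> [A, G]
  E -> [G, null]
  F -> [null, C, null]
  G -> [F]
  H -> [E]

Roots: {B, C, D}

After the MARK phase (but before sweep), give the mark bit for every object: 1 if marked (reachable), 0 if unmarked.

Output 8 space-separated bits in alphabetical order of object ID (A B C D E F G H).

Answer: 1 1 1 1 1 1 1 0

Derivation:
Roots: B C D
Mark B: refs=B F null, marked=B
Mark C: refs=C C, marked=B C
Mark D: refs=A G, marked=B C D
Mark F: refs=null C null, marked=B C D F
Mark A: refs=E G C, marked=A B C D F
Mark G: refs=F, marked=A B C D F G
Mark E: refs=G null, marked=A B C D E F G
Unmarked (collected): H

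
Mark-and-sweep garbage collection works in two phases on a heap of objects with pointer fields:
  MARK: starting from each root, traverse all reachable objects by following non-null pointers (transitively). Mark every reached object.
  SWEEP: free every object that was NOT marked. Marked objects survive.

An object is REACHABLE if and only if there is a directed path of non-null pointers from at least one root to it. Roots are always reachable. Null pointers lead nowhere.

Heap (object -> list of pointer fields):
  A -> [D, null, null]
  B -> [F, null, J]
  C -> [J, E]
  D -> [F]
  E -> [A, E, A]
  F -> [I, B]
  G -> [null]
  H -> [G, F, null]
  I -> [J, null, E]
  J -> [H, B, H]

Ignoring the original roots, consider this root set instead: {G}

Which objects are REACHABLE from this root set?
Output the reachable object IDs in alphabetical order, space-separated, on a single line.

Answer: G

Derivation:
Roots: G
Mark G: refs=null, marked=G
Unmarked (collected): A B C D E F H I J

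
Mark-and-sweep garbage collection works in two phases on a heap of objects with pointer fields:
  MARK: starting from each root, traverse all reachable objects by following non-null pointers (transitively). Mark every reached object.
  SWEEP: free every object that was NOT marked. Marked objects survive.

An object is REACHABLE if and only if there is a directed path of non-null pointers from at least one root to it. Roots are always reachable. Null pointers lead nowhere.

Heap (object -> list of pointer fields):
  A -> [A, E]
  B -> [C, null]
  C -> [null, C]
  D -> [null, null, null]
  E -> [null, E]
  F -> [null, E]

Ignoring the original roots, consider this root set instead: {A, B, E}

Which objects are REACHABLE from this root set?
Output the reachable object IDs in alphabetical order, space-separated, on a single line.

Answer: A B C E

Derivation:
Roots: A B E
Mark A: refs=A E, marked=A
Mark B: refs=C null, marked=A B
Mark E: refs=null E, marked=A B E
Mark C: refs=null C, marked=A B C E
Unmarked (collected): D F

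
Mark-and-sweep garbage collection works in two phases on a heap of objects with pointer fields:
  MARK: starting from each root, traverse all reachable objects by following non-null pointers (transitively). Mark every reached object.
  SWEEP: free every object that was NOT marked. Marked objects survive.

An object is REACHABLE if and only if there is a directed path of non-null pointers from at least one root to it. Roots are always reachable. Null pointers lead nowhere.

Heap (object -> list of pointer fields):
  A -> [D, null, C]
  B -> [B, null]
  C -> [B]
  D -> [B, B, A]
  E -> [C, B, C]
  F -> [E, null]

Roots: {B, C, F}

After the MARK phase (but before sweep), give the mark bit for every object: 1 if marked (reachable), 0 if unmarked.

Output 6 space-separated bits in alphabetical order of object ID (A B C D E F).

Roots: B C F
Mark B: refs=B null, marked=B
Mark C: refs=B, marked=B C
Mark F: refs=E null, marked=B C F
Mark E: refs=C B C, marked=B C E F
Unmarked (collected): A D

Answer: 0 1 1 0 1 1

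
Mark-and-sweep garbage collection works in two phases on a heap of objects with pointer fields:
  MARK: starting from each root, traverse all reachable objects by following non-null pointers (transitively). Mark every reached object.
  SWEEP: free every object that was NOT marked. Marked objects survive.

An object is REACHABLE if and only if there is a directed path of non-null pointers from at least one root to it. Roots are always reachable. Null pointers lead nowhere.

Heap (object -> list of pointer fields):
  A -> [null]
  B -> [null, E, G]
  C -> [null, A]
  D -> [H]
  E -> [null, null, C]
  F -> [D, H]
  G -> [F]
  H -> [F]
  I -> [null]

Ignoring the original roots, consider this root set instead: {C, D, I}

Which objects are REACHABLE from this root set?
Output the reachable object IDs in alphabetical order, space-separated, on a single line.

Roots: C D I
Mark C: refs=null A, marked=C
Mark D: refs=H, marked=C D
Mark I: refs=null, marked=C D I
Mark A: refs=null, marked=A C D I
Mark H: refs=F, marked=A C D H I
Mark F: refs=D H, marked=A C D F H I
Unmarked (collected): B E G

Answer: A C D F H I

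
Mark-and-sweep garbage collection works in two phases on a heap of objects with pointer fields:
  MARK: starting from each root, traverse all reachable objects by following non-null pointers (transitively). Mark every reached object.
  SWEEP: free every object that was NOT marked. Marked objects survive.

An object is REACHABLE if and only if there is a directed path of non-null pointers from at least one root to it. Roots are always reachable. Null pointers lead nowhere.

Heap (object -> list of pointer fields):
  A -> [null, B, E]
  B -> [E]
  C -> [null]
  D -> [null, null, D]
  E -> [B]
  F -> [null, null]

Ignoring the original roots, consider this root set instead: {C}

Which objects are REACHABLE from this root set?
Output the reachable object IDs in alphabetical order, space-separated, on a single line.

Answer: C

Derivation:
Roots: C
Mark C: refs=null, marked=C
Unmarked (collected): A B D E F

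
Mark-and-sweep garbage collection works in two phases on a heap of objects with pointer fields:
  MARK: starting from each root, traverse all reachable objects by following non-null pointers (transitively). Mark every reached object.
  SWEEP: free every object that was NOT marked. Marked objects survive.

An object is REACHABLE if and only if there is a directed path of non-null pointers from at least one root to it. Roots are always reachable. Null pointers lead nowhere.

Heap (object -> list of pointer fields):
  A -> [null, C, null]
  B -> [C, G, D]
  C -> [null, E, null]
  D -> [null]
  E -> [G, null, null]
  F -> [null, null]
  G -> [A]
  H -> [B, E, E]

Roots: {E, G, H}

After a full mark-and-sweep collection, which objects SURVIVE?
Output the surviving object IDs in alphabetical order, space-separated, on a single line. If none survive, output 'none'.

Answer: A B C D E G H

Derivation:
Roots: E G H
Mark E: refs=G null null, marked=E
Mark G: refs=A, marked=E G
Mark H: refs=B E E, marked=E G H
Mark A: refs=null C null, marked=A E G H
Mark B: refs=C G D, marked=A B E G H
Mark C: refs=null E null, marked=A B C E G H
Mark D: refs=null, marked=A B C D E G H
Unmarked (collected): F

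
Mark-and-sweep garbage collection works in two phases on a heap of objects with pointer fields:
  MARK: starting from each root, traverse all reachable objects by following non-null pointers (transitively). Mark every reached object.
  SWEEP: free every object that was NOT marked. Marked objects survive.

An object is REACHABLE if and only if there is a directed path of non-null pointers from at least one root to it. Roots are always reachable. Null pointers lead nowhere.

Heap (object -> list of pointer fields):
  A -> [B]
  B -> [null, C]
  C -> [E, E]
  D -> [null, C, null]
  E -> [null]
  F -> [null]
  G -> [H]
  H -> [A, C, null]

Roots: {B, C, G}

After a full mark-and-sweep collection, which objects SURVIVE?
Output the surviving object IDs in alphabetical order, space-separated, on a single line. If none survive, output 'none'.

Answer: A B C E G H

Derivation:
Roots: B C G
Mark B: refs=null C, marked=B
Mark C: refs=E E, marked=B C
Mark G: refs=H, marked=B C G
Mark E: refs=null, marked=B C E G
Mark H: refs=A C null, marked=B C E G H
Mark A: refs=B, marked=A B C E G H
Unmarked (collected): D F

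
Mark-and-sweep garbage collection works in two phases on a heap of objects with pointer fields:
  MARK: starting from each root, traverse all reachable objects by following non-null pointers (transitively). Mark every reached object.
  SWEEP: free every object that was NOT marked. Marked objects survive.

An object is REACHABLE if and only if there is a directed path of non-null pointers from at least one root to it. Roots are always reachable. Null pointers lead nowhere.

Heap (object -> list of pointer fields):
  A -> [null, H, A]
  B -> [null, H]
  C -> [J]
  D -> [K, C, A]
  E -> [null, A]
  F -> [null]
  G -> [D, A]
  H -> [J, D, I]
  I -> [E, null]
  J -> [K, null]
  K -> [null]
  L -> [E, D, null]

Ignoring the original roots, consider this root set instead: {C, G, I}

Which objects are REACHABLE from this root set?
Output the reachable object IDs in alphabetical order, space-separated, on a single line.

Roots: C G I
Mark C: refs=J, marked=C
Mark G: refs=D A, marked=C G
Mark I: refs=E null, marked=C G I
Mark J: refs=K null, marked=C G I J
Mark D: refs=K C A, marked=C D G I J
Mark A: refs=null H A, marked=A C D G I J
Mark E: refs=null A, marked=A C D E G I J
Mark K: refs=null, marked=A C D E G I J K
Mark H: refs=J D I, marked=A C D E G H I J K
Unmarked (collected): B F L

Answer: A C D E G H I J K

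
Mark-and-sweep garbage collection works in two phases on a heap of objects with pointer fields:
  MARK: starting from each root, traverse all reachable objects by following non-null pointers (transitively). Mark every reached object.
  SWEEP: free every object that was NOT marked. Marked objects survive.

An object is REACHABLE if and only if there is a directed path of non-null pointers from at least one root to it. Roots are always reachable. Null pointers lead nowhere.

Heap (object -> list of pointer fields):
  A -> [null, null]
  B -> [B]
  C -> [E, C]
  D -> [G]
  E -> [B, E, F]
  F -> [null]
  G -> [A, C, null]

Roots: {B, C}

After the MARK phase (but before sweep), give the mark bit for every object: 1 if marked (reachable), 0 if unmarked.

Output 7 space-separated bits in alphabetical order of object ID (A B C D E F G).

Answer: 0 1 1 0 1 1 0

Derivation:
Roots: B C
Mark B: refs=B, marked=B
Mark C: refs=E C, marked=B C
Mark E: refs=B E F, marked=B C E
Mark F: refs=null, marked=B C E F
Unmarked (collected): A D G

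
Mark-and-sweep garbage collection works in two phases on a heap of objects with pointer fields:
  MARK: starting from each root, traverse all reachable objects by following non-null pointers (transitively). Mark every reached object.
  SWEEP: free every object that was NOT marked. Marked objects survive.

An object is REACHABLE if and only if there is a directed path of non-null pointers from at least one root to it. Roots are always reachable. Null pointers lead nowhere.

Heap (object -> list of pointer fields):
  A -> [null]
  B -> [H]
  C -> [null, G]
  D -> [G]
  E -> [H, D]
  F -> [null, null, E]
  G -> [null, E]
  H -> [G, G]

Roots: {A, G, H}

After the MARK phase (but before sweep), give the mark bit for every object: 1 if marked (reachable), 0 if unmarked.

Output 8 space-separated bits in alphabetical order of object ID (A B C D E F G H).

Answer: 1 0 0 1 1 0 1 1

Derivation:
Roots: A G H
Mark A: refs=null, marked=A
Mark G: refs=null E, marked=A G
Mark H: refs=G G, marked=A G H
Mark E: refs=H D, marked=A E G H
Mark D: refs=G, marked=A D E G H
Unmarked (collected): B C F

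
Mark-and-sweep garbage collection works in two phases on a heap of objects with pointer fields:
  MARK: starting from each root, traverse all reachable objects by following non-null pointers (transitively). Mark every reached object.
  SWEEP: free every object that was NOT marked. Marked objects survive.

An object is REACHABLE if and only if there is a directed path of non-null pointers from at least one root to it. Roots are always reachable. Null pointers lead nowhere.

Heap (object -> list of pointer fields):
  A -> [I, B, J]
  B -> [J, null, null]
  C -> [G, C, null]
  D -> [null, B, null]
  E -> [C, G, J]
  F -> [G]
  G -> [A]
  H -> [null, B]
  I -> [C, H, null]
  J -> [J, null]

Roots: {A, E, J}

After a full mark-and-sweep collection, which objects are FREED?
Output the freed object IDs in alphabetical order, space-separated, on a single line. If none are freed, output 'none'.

Answer: D F

Derivation:
Roots: A E J
Mark A: refs=I B J, marked=A
Mark E: refs=C G J, marked=A E
Mark J: refs=J null, marked=A E J
Mark I: refs=C H null, marked=A E I J
Mark B: refs=J null null, marked=A B E I J
Mark C: refs=G C null, marked=A B C E I J
Mark G: refs=A, marked=A B C E G I J
Mark H: refs=null B, marked=A B C E G H I J
Unmarked (collected): D F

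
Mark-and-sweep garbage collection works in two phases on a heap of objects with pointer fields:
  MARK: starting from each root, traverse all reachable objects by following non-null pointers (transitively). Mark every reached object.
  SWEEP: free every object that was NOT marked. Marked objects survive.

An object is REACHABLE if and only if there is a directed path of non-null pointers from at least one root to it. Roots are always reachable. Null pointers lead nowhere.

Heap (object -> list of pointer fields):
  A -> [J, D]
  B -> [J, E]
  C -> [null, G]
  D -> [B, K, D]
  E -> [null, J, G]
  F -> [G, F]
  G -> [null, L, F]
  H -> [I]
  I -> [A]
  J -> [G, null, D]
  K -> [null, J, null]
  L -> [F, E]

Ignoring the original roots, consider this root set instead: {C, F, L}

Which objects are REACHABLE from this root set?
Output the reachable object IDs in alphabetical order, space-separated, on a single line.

Roots: C F L
Mark C: refs=null G, marked=C
Mark F: refs=G F, marked=C F
Mark L: refs=F E, marked=C F L
Mark G: refs=null L F, marked=C F G L
Mark E: refs=null J G, marked=C E F G L
Mark J: refs=G null D, marked=C E F G J L
Mark D: refs=B K D, marked=C D E F G J L
Mark B: refs=J E, marked=B C D E F G J L
Mark K: refs=null J null, marked=B C D E F G J K L
Unmarked (collected): A H I

Answer: B C D E F G J K L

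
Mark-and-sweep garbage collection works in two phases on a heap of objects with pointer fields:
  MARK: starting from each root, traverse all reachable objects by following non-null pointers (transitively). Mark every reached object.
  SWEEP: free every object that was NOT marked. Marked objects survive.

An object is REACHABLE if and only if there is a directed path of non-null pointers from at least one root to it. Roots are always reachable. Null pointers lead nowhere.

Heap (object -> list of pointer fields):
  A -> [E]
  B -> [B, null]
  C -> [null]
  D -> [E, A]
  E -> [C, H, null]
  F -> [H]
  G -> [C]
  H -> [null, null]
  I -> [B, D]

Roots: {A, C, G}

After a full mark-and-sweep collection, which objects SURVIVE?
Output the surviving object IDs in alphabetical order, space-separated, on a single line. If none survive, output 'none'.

Answer: A C E G H

Derivation:
Roots: A C G
Mark A: refs=E, marked=A
Mark C: refs=null, marked=A C
Mark G: refs=C, marked=A C G
Mark E: refs=C H null, marked=A C E G
Mark H: refs=null null, marked=A C E G H
Unmarked (collected): B D F I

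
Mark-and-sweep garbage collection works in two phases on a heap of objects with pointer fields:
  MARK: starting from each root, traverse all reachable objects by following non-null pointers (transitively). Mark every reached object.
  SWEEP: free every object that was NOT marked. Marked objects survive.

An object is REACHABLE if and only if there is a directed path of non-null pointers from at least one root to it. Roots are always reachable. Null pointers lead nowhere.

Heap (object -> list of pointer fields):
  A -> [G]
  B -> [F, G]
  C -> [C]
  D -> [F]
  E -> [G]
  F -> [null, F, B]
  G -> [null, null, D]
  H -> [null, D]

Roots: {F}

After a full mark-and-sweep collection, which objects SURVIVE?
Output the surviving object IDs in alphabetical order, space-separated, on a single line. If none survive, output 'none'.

Answer: B D F G

Derivation:
Roots: F
Mark F: refs=null F B, marked=F
Mark B: refs=F G, marked=B F
Mark G: refs=null null D, marked=B F G
Mark D: refs=F, marked=B D F G
Unmarked (collected): A C E H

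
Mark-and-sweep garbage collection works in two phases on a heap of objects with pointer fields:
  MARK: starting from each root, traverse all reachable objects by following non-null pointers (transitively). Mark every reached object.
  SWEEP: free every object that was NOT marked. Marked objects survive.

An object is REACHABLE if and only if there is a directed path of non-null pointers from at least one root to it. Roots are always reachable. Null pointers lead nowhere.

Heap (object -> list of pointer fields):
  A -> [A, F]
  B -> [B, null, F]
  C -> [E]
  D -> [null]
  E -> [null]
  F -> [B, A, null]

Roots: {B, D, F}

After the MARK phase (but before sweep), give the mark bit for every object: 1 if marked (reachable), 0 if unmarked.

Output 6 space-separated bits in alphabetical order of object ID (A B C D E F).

Answer: 1 1 0 1 0 1

Derivation:
Roots: B D F
Mark B: refs=B null F, marked=B
Mark D: refs=null, marked=B D
Mark F: refs=B A null, marked=B D F
Mark A: refs=A F, marked=A B D F
Unmarked (collected): C E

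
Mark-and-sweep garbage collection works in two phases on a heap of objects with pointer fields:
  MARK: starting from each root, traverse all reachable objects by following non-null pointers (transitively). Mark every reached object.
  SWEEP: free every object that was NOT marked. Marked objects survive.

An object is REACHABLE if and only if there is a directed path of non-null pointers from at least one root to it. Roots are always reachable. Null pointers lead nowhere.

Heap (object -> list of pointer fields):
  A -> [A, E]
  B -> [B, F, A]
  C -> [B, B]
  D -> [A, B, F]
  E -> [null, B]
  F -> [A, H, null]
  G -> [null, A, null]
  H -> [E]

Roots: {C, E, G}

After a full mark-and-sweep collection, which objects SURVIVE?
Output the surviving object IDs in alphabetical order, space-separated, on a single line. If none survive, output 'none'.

Answer: A B C E F G H

Derivation:
Roots: C E G
Mark C: refs=B B, marked=C
Mark E: refs=null B, marked=C E
Mark G: refs=null A null, marked=C E G
Mark B: refs=B F A, marked=B C E G
Mark A: refs=A E, marked=A B C E G
Mark F: refs=A H null, marked=A B C E F G
Mark H: refs=E, marked=A B C E F G H
Unmarked (collected): D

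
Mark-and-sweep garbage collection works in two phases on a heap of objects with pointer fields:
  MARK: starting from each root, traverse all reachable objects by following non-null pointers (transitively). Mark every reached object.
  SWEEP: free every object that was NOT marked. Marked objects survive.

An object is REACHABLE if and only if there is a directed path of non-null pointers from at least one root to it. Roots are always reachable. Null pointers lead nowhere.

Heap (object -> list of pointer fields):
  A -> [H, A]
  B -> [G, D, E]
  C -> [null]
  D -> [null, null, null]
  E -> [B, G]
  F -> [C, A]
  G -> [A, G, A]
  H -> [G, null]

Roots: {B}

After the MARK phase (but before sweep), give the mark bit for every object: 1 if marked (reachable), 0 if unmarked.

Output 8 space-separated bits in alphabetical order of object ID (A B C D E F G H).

Answer: 1 1 0 1 1 0 1 1

Derivation:
Roots: B
Mark B: refs=G D E, marked=B
Mark G: refs=A G A, marked=B G
Mark D: refs=null null null, marked=B D G
Mark E: refs=B G, marked=B D E G
Mark A: refs=H A, marked=A B D E G
Mark H: refs=G null, marked=A B D E G H
Unmarked (collected): C F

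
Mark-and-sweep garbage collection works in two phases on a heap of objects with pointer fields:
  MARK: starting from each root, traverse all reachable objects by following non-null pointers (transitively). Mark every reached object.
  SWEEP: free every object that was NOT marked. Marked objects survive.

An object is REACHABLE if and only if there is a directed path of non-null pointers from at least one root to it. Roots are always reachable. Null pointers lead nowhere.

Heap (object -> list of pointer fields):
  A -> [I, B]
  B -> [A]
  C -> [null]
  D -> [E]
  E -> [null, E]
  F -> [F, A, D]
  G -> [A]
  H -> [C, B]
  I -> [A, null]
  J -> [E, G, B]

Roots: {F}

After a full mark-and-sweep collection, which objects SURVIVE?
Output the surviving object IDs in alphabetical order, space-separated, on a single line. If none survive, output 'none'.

Roots: F
Mark F: refs=F A D, marked=F
Mark A: refs=I B, marked=A F
Mark D: refs=E, marked=A D F
Mark I: refs=A null, marked=A D F I
Mark B: refs=A, marked=A B D F I
Mark E: refs=null E, marked=A B D E F I
Unmarked (collected): C G H J

Answer: A B D E F I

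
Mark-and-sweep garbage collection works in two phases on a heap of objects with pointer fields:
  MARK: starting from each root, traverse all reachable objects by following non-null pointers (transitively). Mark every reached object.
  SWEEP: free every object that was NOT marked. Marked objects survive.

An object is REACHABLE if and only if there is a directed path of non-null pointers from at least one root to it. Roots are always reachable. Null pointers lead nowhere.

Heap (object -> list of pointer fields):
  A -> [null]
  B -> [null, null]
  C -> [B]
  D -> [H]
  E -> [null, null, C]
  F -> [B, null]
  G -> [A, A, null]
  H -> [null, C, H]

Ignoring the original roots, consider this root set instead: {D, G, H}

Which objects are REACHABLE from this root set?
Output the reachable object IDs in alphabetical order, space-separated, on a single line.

Answer: A B C D G H

Derivation:
Roots: D G H
Mark D: refs=H, marked=D
Mark G: refs=A A null, marked=D G
Mark H: refs=null C H, marked=D G H
Mark A: refs=null, marked=A D G H
Mark C: refs=B, marked=A C D G H
Mark B: refs=null null, marked=A B C D G H
Unmarked (collected): E F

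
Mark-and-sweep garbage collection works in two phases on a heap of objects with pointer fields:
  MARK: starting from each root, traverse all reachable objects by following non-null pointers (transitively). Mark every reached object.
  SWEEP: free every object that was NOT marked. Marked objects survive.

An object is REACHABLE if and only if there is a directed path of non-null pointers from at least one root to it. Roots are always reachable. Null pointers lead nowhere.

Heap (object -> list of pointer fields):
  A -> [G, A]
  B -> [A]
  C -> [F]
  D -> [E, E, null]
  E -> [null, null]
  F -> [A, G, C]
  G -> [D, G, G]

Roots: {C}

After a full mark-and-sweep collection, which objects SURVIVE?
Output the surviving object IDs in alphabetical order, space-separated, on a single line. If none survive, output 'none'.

Roots: C
Mark C: refs=F, marked=C
Mark F: refs=A G C, marked=C F
Mark A: refs=G A, marked=A C F
Mark G: refs=D G G, marked=A C F G
Mark D: refs=E E null, marked=A C D F G
Mark E: refs=null null, marked=A C D E F G
Unmarked (collected): B

Answer: A C D E F G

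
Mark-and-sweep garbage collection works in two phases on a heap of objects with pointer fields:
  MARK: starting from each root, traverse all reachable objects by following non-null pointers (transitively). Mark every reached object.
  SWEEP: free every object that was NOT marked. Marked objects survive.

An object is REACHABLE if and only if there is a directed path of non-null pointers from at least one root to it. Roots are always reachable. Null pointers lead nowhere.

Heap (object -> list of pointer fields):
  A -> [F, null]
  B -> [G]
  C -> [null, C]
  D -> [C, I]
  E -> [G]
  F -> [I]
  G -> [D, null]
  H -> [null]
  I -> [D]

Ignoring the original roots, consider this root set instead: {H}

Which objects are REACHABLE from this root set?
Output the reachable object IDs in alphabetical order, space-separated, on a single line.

Roots: H
Mark H: refs=null, marked=H
Unmarked (collected): A B C D E F G I

Answer: H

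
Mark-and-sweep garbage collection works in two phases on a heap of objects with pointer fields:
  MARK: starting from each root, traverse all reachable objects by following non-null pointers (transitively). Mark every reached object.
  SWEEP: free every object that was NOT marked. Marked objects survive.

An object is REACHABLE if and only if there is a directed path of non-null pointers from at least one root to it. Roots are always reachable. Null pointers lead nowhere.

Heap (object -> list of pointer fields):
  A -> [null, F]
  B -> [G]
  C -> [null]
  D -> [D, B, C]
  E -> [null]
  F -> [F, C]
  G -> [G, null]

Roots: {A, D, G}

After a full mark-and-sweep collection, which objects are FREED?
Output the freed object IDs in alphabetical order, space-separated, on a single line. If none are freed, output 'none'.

Answer: E

Derivation:
Roots: A D G
Mark A: refs=null F, marked=A
Mark D: refs=D B C, marked=A D
Mark G: refs=G null, marked=A D G
Mark F: refs=F C, marked=A D F G
Mark B: refs=G, marked=A B D F G
Mark C: refs=null, marked=A B C D F G
Unmarked (collected): E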